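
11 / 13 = 0.85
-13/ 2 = -6.50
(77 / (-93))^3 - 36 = -29413385/804357 = -36.57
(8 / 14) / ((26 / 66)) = 1.45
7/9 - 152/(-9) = 53/3 = 17.67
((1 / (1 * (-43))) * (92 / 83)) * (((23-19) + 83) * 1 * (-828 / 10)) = 3313656/17845 = 185.69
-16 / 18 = -8/9 = -0.89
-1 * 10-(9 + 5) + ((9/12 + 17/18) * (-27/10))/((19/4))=-4743/190 = -24.96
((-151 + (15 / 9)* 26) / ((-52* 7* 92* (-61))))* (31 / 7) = -10013/42898128 = 0.00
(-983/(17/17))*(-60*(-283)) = -16691340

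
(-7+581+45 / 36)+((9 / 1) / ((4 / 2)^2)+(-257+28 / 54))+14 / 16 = 69529/216 = 321.89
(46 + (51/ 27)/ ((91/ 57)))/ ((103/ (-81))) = -347787/9373 = -37.11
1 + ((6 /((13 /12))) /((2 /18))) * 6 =3901/13 = 300.08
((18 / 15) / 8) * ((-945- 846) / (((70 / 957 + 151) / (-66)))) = 169684713/1445770 = 117.37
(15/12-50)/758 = -195/3032 = -0.06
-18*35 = -630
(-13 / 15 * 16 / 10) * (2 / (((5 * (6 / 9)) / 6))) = -624/125 = -4.99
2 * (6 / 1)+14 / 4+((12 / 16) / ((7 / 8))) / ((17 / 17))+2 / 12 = 347/21 = 16.52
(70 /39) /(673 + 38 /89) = 1246/467493 = 0.00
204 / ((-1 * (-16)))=51/4 = 12.75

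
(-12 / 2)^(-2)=1/36 = 0.03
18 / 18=1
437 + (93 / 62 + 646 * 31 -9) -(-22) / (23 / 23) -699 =39557/2 = 19778.50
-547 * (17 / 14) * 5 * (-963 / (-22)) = -44774685/308 = -145372.35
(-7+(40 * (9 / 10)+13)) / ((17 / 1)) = 42/17 = 2.47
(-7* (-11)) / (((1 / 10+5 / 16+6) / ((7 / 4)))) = 10780/513 = 21.01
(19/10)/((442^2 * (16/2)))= 19/15629120 = 0.00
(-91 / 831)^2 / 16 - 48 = -530342567/11048976 = -48.00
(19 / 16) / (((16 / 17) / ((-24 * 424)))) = -51357/4 = -12839.25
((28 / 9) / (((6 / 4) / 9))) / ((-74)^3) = -7/151959 = 0.00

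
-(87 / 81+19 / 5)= -658/135 = -4.87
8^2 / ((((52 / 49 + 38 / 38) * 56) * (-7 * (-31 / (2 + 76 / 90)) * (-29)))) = -1024/4085955 = 0.00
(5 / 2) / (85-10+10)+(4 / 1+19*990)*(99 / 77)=5757091/238 = 24189.46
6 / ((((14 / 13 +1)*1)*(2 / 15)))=65/3 = 21.67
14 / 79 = 0.18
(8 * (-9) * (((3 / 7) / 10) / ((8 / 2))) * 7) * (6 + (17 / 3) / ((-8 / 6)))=-189/20 = -9.45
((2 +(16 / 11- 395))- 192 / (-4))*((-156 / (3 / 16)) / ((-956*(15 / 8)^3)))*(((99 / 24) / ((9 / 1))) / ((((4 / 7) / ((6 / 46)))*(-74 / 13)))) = 572231296/686437875 = 0.83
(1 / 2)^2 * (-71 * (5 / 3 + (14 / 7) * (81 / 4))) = -17963/24 = -748.46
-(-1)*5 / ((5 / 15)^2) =45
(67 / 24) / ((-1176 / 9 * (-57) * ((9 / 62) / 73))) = 151621/804384 = 0.19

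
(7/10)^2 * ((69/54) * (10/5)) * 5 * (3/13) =1127/780 = 1.44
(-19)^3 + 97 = -6762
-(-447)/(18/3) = 149/2 = 74.50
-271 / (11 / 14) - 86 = -4740/11 = -430.91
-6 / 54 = -1/9 = -0.11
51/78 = 17/26 = 0.65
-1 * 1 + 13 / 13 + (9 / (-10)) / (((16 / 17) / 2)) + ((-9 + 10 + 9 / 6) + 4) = 367/80 = 4.59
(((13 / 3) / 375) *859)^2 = 124701889/1265625 = 98.53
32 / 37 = 0.86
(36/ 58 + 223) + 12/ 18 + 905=98248/87 = 1129.29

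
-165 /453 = -55/151 = -0.36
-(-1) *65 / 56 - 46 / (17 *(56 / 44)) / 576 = 79307/68544 = 1.16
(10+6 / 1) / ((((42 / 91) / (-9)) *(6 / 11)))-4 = -576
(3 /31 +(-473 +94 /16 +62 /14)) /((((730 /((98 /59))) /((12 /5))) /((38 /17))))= -4389399/777325 = -5.65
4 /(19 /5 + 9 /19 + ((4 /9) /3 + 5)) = 10260/24167 = 0.42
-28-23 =-51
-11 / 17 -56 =-963/17 = -56.65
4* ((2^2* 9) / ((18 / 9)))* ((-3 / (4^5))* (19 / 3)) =-171/128 = -1.34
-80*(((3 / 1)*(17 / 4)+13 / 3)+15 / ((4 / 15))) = -17600/3 = -5866.67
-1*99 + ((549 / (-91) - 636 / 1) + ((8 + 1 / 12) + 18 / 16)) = -1598305/2184 = -731.82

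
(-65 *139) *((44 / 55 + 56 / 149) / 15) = -527644/745 = -708.25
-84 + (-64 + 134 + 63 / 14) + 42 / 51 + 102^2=353441/34 = 10395.32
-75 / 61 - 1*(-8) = 413/61 = 6.77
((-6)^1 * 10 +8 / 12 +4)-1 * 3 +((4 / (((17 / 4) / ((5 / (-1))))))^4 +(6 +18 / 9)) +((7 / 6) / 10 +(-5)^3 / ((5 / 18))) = -49115773/5011260 = -9.80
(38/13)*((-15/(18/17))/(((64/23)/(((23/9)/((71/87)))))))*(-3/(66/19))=40.25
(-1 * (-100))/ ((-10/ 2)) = -20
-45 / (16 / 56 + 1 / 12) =-3780/31 = -121.94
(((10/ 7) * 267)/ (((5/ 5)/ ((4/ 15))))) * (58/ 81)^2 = 2395168/45927 = 52.15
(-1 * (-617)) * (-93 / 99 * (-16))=306032/33 = 9273.70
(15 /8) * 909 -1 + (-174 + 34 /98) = 599651/392 = 1529.72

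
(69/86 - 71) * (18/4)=-54333/172 = -315.89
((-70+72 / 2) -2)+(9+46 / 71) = -1871/71 = -26.35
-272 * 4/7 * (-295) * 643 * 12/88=309565920/77 = 4020336.62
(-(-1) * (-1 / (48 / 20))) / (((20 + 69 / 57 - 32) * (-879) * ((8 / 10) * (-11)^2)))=-95/209314512 = 0.00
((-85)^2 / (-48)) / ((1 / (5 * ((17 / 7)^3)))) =-177482125/16464 = -10780.01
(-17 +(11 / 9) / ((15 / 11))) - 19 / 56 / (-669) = -27148057/1685880 = -16.10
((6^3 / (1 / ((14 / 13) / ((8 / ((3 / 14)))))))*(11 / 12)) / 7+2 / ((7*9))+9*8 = 238649/3276 = 72.85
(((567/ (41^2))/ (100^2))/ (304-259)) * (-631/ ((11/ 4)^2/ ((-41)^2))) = -39753/378125 = -0.11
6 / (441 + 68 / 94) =282/20761 = 0.01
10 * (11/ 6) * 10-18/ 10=181.53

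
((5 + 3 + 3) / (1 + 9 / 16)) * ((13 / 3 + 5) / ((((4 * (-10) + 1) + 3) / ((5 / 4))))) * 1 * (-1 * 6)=616/45 = 13.69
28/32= 0.88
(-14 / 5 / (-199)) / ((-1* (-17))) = 14/16915 = 0.00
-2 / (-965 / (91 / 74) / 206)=18746/35705 = 0.53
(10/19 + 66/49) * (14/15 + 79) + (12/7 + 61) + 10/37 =109913507/516705 = 212.72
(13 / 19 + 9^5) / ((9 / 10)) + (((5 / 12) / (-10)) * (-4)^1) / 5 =112194457/1710 = 65610.79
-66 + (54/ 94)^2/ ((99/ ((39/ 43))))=-68957403/1044857 = -66.00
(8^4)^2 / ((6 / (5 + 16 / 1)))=58720256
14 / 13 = 1.08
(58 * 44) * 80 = 204160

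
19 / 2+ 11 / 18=91/9 = 10.11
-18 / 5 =-3.60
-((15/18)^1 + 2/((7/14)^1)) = -29/6 = -4.83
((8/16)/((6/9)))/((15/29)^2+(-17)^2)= 2523/973096 = 0.00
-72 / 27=-8/3 = -2.67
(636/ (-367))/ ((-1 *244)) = 159/22387 = 0.01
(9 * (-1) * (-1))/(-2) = -9/2 = -4.50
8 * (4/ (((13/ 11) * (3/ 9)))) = 1056/13 = 81.23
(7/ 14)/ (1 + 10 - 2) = 1/18 = 0.06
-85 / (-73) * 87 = 7395/73 = 101.30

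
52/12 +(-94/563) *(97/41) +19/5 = 2679356/346245 = 7.74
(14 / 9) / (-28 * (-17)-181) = 14/2655 = 0.01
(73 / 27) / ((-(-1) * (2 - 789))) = -73/21249 = 0.00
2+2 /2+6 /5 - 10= -29/5 = -5.80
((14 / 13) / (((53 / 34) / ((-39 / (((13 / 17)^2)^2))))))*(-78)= 715607928/116441 = 6145.67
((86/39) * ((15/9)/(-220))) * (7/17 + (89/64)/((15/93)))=-0.15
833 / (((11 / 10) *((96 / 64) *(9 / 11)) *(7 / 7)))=16660/27 = 617.04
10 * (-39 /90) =-13/3 = -4.33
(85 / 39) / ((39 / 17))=1445/1521 = 0.95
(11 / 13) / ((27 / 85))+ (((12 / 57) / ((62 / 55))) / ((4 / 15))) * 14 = 2577740/206739 = 12.47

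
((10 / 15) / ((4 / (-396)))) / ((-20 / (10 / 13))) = 33/13 = 2.54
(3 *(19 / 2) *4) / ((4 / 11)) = 313.50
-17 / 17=-1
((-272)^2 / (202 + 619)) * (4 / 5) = 295936/4105 = 72.09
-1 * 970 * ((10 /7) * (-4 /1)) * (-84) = -465600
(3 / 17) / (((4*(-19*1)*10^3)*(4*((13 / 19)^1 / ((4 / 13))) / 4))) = -3/2873000 = 0.00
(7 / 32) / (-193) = -7/6176 = 0.00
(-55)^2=3025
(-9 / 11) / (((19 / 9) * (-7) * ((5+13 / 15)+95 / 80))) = 19440/2476859 = 0.01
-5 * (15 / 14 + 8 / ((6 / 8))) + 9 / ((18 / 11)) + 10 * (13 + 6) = 2873/21 = 136.81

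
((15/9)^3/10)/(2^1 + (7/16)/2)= 400/1917 = 0.21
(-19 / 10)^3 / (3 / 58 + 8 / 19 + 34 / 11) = -41572399/21599500 = -1.92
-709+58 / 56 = -19823/28 = -707.96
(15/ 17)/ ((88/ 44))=15/34 = 0.44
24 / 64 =3/8 = 0.38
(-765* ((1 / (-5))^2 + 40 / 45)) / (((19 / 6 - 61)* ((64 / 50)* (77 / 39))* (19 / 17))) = 169065/38864 = 4.35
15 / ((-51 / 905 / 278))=-1257950/17 = -73997.06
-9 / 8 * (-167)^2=-31375.12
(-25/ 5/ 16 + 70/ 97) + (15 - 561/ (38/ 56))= -23924431/29488 = -811.33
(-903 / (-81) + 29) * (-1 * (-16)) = 642.37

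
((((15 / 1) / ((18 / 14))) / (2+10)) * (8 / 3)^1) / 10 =7/27 = 0.26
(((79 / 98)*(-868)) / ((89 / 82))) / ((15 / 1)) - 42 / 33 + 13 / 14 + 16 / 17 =-148125259/3495030 = -42.38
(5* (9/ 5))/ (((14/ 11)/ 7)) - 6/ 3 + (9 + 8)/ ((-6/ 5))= 100/3 = 33.33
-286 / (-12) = 143/6 = 23.83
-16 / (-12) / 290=2/435 = 0.00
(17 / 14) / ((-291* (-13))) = 17/52962 = 0.00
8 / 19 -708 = -13444/19 = -707.58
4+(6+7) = 17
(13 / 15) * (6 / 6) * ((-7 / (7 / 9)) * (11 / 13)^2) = -363/65 = -5.58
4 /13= 0.31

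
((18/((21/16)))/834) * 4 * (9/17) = 576/16541 = 0.03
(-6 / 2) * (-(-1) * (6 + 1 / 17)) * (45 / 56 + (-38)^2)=-25000881/952 = -26261.43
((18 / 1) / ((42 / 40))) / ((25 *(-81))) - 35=-33083/945 = -35.01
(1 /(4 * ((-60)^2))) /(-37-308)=-1/4968000 = 0.00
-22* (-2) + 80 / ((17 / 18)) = 2188/17 = 128.71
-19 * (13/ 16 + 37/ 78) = -15257/624 = -24.45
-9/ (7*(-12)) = 0.11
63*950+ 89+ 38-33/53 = 3178748/53 = 59976.38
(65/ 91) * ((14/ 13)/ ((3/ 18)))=60/13 = 4.62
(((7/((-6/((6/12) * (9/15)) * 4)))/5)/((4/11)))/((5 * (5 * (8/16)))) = -77/20000 = 0.00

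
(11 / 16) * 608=418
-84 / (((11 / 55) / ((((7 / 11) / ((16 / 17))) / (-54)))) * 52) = 4165/41184 = 0.10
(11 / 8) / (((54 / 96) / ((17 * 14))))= 5236/9 = 581.78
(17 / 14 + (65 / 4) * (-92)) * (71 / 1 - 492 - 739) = 12129540/7 = 1732791.43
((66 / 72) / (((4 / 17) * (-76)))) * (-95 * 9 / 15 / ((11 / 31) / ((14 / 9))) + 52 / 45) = 1046503/82080 = 12.75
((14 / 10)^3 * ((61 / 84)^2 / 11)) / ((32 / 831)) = 7215019/2112000 = 3.42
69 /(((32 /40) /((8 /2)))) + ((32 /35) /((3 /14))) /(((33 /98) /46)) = 459287/495 = 927.85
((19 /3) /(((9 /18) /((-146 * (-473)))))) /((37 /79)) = 207312116/111 = 1867676.72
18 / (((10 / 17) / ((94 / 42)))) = 2397/35 = 68.49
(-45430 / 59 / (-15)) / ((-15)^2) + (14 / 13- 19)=-155273/8775 = -17.69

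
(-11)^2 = 121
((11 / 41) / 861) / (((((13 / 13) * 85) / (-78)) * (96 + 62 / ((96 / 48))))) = -286/127024765 = 0.00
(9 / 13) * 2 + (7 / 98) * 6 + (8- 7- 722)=-719.19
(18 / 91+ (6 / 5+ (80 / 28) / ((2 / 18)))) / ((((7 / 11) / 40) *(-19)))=-1085568/12103 = -89.69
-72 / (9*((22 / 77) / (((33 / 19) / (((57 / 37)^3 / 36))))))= -62404496/130321 = -478.85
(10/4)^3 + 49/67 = 8767/536 = 16.36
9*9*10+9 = 819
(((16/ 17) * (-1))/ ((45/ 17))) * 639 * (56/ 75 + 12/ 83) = -6302528/31125 = -202.49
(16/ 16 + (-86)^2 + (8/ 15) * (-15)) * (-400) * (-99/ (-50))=-5852088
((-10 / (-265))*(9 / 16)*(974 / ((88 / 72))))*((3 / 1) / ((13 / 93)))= 11005713/30316 = 363.03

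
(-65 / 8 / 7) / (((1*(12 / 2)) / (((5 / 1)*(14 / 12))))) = -325/288 = -1.13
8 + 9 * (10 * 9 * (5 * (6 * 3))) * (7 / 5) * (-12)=-1224712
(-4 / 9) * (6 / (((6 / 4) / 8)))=-128/9 = -14.22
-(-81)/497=81/497 = 0.16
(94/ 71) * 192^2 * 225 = 779673600/71 = 10981318.31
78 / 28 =39/14 = 2.79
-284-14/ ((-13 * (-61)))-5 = -229191/793 = -289.02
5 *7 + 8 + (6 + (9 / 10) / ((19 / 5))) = 1871/38 = 49.24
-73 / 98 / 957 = -73/93786 = 0.00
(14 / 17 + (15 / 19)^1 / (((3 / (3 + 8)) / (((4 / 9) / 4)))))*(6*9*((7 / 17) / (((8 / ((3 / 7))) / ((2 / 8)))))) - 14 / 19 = -34775/87856 = -0.40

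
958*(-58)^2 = 3222712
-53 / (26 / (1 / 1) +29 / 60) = -3180/1589 = -2.00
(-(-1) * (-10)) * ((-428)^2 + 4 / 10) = -1831844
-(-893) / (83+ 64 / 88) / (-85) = -9823/78285 = -0.13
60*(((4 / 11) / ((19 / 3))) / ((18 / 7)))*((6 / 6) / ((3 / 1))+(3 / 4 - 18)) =-14210/627 = -22.66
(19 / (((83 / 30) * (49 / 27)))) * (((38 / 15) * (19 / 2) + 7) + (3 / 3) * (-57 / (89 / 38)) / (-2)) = 59219694/361963 = 163.61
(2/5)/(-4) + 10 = 99/10 = 9.90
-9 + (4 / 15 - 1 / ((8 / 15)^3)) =-117697/7680 = -15.33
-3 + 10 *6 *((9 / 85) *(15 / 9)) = 129/17 = 7.59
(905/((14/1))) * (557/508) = 504085/7112 = 70.88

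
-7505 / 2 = -3752.50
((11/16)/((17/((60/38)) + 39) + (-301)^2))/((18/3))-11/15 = -0.73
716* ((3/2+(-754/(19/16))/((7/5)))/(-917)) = 43046278/121961 = 352.95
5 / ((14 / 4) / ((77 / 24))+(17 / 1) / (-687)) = 37785/8057 = 4.69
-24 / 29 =-0.83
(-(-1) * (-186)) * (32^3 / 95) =-6094848/95 = -64156.29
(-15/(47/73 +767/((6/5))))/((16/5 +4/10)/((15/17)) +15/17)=-930750/197006611 = 0.00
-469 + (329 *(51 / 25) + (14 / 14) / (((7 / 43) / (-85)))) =-55997/175 = -319.98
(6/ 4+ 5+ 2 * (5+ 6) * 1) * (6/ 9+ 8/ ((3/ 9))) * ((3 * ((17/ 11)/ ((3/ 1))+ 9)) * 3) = 662226/11 = 60202.36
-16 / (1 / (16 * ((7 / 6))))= -896/3 = -298.67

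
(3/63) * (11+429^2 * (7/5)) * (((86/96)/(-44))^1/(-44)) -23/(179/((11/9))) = 48697353/8821120 = 5.52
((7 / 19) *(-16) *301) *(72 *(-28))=67963392/19 = 3577020.63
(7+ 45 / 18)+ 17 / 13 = 281/26 = 10.81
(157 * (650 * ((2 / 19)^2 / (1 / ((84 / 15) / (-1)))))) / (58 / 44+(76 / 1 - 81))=50290240/29241 = 1719.85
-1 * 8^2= -64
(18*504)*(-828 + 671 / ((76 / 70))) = -36192744/19 = -1904881.26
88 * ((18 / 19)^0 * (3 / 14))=132/7 = 18.86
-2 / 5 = -0.40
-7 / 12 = -0.58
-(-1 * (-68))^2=-4624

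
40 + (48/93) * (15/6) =1280/31 = 41.29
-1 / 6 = -0.17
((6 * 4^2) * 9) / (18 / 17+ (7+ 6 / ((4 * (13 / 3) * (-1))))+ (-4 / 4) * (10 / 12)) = 572832/4561 = 125.59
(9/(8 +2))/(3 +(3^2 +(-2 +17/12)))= 54/685 = 0.08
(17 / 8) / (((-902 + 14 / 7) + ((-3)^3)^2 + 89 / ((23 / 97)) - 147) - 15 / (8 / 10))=391/7102 = 0.06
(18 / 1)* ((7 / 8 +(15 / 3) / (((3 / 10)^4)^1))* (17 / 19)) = 6809639/684 = 9955.61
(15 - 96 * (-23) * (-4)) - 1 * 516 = -9333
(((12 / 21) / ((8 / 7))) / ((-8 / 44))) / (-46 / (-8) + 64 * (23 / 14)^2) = -539/34983 = -0.02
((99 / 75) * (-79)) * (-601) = 1566807/25 = 62672.28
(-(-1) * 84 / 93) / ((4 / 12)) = 84/31 = 2.71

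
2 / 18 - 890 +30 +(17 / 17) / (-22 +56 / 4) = -61921/72 = -860.01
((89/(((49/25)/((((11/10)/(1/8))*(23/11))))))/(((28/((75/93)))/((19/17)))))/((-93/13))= -63201125/16810773 = -3.76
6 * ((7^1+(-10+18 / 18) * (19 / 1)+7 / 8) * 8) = -7830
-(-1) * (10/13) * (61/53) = 0.89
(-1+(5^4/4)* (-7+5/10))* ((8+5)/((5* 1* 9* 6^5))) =-35243/933120 = -0.04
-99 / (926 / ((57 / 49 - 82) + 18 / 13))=5010489/589862 = 8.49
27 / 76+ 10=787/76 = 10.36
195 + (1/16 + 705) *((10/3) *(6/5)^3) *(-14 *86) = -122236041/25 = -4889441.64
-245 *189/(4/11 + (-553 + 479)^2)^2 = -124509/80641280 = 0.00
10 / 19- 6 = -104/19 = -5.47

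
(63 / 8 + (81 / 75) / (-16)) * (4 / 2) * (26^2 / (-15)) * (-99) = 17416971/250 = 69667.88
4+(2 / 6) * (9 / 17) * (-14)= 1.53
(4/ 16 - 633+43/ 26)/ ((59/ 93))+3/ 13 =-3051273/3068 = -994.55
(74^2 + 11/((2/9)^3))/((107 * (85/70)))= 362789/7276 = 49.86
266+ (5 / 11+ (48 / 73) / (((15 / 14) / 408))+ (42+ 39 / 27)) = 20246008/36135 = 560.29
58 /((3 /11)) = 638/3 = 212.67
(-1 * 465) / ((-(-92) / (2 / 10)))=-93/92 = -1.01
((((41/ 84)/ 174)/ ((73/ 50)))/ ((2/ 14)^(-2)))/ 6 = 1025/156844296 = 0.00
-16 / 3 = -5.33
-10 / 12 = -5/6 = -0.83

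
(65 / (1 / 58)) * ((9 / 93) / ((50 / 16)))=18096/155 = 116.75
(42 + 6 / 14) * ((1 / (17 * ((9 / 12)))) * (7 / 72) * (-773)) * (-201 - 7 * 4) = 1947187/34 = 57270.21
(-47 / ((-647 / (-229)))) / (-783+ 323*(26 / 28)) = 150682/4375661 = 0.03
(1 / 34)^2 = 1/1156 = 0.00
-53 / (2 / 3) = -79.50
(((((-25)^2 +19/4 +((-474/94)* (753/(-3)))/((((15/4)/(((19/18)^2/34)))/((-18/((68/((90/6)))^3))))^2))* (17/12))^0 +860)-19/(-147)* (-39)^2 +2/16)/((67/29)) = 12024125/26264 = 457.82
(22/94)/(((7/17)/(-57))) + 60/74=-384513/12173 = -31.59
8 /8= 1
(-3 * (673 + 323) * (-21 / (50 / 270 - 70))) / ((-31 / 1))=1694196/58435 = 28.99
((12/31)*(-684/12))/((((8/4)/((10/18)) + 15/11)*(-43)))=12540/121303 = 0.10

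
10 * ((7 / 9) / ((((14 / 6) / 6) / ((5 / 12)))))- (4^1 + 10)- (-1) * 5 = -2/3 = -0.67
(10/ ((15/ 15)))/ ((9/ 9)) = 10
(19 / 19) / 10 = 1/10 = 0.10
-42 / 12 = -7/2 = -3.50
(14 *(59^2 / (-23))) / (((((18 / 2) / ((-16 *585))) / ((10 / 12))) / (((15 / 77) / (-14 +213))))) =90506000/50347 = 1797.64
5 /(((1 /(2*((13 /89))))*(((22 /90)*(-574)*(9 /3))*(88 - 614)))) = 975/147791798 = 0.00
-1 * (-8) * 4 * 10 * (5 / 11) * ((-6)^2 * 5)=288000/11 = 26181.82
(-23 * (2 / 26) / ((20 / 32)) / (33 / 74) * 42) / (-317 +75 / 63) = 500388/592735 = 0.84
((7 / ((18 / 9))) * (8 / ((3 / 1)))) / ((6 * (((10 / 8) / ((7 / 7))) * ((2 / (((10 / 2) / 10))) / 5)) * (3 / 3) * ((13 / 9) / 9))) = 126/13 = 9.69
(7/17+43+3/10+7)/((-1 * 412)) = -0.12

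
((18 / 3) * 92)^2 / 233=1307.74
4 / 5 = 0.80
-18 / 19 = -0.95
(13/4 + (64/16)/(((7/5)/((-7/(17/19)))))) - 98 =-7963/68 = -117.10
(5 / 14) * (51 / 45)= 17/42 = 0.40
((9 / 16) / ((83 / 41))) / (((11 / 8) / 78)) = 14391/913 = 15.76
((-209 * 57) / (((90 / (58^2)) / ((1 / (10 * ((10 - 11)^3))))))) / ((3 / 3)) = 3339611/75 = 44528.15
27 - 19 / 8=197/8 = 24.62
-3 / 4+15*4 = 59.25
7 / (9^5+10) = 1/8437 = 0.00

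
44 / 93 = 0.47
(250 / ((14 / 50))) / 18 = 3125/63 = 49.60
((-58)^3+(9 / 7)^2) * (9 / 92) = -86043663/4508 = -19086.88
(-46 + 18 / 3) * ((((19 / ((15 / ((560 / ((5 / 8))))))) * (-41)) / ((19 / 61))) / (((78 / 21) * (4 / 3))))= 15686272/13 = 1206636.31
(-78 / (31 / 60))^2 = 21902400/961 = 22791.26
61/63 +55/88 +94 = 48179/504 = 95.59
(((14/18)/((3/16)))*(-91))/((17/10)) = -101920/459 = -222.05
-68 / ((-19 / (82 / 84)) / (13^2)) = 235586/399 = 590.44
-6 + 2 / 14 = -5.86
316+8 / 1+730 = 1054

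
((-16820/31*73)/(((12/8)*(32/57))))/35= -1166467/868 = -1343.86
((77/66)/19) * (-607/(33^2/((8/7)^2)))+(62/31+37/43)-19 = -302385866/18683973 = -16.18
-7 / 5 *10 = -14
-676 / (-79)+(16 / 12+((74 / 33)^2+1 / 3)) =1312153/86031 = 15.25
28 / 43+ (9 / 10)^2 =6283/4300 = 1.46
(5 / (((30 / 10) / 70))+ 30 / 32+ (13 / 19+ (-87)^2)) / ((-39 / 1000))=-876350875/4446 = -197109.96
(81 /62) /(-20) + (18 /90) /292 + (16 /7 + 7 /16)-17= -18174599/1267280 = -14.34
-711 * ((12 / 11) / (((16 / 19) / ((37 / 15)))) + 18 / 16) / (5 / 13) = -17570943/2200 = -7986.79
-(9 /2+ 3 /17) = -159/34 = -4.68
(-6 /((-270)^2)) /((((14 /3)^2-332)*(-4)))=-1/15076800 = 0.00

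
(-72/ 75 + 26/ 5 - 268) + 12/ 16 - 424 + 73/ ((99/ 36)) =-726511/1100 = -660.46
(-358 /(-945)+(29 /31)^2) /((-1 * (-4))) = 0.31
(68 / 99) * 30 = 680/33 = 20.61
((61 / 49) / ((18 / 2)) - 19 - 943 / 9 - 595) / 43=-105640/6321 = -16.71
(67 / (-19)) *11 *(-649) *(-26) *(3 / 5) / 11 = -3391674/95 = -35701.83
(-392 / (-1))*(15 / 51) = 115.29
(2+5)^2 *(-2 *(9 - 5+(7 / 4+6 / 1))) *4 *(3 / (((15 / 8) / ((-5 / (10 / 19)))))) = 350056/5 = 70011.20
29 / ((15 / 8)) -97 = -1223/15 = -81.53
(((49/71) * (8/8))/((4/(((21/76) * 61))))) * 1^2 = 2.91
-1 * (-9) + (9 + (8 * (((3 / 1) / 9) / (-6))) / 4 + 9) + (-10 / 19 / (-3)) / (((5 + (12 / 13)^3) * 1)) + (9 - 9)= 58520284/2173923 = 26.92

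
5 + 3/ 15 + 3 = 41/5 = 8.20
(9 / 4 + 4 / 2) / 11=17/44 = 0.39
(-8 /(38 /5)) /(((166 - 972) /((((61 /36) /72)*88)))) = 3355/1240434 = 0.00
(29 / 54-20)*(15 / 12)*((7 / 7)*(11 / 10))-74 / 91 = -1084019/39312 = -27.57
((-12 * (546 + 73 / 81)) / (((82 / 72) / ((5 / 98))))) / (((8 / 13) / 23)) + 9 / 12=-10987.64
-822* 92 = -75624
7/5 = 1.40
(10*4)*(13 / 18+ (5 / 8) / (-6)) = 24.72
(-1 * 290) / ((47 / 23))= -6670/47 = -141.91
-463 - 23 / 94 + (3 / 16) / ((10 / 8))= -435309/940 = -463.09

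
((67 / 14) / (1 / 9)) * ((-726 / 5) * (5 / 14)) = -218889/98 = -2233.56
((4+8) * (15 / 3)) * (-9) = -540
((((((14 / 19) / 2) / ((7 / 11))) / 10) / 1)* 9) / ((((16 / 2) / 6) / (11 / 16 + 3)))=17523/12160 = 1.44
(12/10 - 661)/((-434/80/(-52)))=-1372384/217 = -6324.35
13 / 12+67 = 817/12 = 68.08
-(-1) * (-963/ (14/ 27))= -26001/14 = -1857.21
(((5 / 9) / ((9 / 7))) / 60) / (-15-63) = -7/75816 = 0.00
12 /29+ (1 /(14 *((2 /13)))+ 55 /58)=1483/812 = 1.83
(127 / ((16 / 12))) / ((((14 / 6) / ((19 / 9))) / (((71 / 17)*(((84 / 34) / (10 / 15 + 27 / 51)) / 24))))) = 513969/16592 = 30.98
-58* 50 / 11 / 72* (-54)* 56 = 121800/11 = 11072.73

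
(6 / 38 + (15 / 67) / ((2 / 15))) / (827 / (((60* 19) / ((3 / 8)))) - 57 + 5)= -0.04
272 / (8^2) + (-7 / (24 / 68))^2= 7157/18 = 397.61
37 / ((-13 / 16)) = -592/13 = -45.54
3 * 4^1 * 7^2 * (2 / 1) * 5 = 5880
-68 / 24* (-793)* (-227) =-3060187/6 = -510031.17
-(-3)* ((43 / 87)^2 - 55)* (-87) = 14291.24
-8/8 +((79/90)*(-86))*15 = -3400/3 = -1133.33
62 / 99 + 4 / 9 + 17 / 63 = 929/693 = 1.34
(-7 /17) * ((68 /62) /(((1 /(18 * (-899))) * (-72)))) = -203/2 = -101.50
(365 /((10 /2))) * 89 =6497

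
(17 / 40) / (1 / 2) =17/20 = 0.85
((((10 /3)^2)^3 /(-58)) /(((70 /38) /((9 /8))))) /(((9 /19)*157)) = -4512500/23233959 = -0.19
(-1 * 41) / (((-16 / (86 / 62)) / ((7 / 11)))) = 12341/5456 = 2.26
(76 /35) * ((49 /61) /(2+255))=532/78385 = 0.01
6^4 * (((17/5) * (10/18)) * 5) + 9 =12249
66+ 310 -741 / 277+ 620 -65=928.32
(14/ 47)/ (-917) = -2/6157 = 0.00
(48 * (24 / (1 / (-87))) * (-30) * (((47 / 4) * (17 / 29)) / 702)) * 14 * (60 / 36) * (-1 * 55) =-492184000/13 = -37860307.69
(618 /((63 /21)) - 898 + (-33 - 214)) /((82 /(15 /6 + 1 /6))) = -1252/41 = -30.54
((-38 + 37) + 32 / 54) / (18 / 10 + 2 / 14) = -385/1836 = -0.21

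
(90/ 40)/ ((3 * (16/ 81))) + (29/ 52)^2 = 44431/10816 = 4.11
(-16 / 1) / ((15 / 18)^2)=-576/25 = -23.04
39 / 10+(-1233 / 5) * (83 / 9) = -22703/10 = -2270.30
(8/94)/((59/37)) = 148/2773 = 0.05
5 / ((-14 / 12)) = -30/7 = -4.29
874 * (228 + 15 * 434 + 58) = 5939704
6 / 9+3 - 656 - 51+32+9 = -662.33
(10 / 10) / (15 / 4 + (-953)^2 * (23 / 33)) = 132/83555723 = 0.00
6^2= 36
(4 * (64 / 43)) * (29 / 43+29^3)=268481536/1849 = 145203.64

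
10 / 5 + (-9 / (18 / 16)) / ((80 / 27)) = -7/10 = -0.70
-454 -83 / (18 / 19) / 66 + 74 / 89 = -48054769/105732 = -454.50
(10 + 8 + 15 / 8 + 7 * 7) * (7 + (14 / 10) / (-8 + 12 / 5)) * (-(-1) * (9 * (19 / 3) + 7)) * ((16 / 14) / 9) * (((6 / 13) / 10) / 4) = 19836/455 = 43.60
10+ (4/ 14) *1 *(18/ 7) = 526/49 = 10.73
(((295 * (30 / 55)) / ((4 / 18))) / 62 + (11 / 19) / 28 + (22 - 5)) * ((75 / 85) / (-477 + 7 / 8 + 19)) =-52064450/939850219 = -0.06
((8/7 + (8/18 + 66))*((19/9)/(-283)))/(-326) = 40451/26155143 = 0.00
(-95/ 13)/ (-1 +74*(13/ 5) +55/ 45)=-4275/112684 = -0.04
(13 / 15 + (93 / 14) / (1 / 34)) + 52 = 29266/105 = 278.72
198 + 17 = 215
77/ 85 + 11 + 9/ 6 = 2279/170 = 13.41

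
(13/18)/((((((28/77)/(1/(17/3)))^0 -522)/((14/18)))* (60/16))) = -182/633015 = 0.00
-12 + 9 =-3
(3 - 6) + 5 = 2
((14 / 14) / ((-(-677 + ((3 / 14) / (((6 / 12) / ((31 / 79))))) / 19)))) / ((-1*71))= -10507/505033366 = 0.00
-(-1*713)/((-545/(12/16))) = -2139/2180 = -0.98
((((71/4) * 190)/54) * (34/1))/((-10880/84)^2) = 66101/522240 = 0.13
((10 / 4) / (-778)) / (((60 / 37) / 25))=-925/18672 = -0.05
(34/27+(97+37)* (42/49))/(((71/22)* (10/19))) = 4586714/67095 = 68.36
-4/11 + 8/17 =20/187 = 0.11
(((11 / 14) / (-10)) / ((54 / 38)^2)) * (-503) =1997413/102060 = 19.57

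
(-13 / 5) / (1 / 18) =-234/5 = -46.80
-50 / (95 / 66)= -660/19 = -34.74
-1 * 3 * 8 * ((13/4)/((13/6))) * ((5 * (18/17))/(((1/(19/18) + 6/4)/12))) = -492480/527 = -934.50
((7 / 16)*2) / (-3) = -7/24 = -0.29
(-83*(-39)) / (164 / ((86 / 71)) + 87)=139191/9563 = 14.56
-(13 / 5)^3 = -2197/125 = -17.58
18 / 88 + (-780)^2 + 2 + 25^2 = 609027.20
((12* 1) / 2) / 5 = 6/5 = 1.20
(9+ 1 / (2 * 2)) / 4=37/16 = 2.31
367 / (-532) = -367/532 = -0.69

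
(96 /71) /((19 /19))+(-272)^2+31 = 5255161/71 = 74016.35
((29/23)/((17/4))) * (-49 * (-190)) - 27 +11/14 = 14975943/5474 = 2735.83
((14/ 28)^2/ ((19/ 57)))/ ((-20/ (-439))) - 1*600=-46683/80 = -583.54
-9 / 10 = -0.90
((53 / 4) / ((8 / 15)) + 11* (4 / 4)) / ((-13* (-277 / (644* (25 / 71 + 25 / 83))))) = 355483975/84882772 = 4.19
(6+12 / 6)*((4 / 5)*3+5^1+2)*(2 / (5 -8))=-50.13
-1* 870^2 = -756900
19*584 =11096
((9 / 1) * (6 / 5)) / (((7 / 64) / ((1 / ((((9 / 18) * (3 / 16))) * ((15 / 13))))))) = 159744/175 = 912.82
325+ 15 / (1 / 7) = 430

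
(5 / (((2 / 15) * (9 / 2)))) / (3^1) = 25/9 = 2.78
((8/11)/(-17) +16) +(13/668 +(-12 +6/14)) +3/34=4.49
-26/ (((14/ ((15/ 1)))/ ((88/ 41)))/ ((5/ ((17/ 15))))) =-1287000/4879 = -263.78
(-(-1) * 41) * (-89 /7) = -3649/7 = -521.29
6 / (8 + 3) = 6/11 = 0.55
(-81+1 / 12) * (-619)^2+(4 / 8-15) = -372049505/12 = -31004125.42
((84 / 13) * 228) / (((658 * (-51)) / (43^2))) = -843144/10387 = -81.17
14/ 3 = 4.67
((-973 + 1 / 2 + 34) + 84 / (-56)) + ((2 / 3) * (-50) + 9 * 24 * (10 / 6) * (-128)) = -141160/3 = -47053.33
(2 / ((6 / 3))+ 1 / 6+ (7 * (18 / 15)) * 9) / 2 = 2303/60 = 38.38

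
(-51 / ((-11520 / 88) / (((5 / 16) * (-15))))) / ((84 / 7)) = -935/6144 = -0.15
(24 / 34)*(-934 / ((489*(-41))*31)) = 3736/3521941 = 0.00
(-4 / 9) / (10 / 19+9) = -76/1629 = -0.05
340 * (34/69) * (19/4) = 54910/69 = 795.80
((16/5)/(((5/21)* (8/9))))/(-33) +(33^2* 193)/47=57792753/12925 = 4471.39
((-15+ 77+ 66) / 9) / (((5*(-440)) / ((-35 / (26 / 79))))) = 0.69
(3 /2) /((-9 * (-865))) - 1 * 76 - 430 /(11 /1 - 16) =51901/5190 = 10.00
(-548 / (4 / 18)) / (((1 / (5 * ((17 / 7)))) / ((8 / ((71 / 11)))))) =-18445680/497 = -37114.04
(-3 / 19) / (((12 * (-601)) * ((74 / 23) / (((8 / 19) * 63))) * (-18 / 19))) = -161/845006 = 0.00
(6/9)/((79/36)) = 24/79 = 0.30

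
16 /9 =1.78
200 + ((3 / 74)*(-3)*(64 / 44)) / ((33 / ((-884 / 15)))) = 4484072/22385 = 200.32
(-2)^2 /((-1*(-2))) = 2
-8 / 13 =-0.62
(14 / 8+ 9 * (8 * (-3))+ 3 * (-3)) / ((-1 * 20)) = 893/80 = 11.16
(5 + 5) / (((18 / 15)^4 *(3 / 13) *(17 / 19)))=771875/33048 = 23.36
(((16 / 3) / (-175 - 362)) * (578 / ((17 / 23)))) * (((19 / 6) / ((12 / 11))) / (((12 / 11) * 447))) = -898909/19443159 = -0.05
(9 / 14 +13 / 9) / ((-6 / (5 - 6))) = 263/756 = 0.35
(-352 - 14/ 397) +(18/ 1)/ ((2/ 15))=-86163/397 = -217.04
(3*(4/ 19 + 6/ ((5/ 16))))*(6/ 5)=33192/475 = 69.88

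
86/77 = 1.12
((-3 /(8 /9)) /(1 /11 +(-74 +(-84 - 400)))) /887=297/43548152 = 0.00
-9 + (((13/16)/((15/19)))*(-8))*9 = -831/10 = -83.10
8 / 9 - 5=-37/9 = -4.11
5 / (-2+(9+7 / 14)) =0.67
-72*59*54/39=-76464/13 = -5881.85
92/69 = 1.33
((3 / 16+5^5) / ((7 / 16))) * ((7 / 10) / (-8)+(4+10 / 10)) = 19651179/560 = 35091.39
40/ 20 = 2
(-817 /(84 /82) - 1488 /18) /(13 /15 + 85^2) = -184845/1517432 = -0.12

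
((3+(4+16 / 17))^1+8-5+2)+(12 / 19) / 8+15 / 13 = 119033/8398 = 14.17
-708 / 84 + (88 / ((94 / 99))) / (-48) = -13633/1316 = -10.36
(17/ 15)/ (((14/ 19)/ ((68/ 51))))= 646/315 = 2.05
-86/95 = -0.91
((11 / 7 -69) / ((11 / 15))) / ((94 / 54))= -52.82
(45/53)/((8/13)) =585/424 = 1.38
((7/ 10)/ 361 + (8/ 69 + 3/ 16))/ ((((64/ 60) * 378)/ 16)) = 608539/50216544 = 0.01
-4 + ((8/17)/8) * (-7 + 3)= -72/17 = -4.24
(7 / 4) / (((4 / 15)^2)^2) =354375/1024 = 346.07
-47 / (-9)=47/9 = 5.22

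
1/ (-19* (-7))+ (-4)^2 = 16.01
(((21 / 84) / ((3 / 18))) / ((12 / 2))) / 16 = 1/64 = 0.02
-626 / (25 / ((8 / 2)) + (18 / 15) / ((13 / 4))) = -162760/1721 = -94.57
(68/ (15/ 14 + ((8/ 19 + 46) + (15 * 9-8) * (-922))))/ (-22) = 9044/342478081 = 0.00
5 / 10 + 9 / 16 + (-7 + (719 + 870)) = 25329/16 = 1583.06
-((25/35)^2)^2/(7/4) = -2500/16807 = -0.15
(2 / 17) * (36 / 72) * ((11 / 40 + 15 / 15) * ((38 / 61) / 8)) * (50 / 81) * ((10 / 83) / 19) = 25/1093608 = 0.00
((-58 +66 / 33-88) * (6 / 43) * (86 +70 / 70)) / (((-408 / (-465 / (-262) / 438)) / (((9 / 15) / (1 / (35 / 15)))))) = 169911/6990553 = 0.02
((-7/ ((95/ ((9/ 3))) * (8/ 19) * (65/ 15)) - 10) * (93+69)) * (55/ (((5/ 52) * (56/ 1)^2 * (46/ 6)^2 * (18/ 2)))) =-0.57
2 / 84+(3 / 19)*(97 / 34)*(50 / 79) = 0.31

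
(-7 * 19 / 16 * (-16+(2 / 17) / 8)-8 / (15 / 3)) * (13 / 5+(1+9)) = 44991513/27200 = 1654.10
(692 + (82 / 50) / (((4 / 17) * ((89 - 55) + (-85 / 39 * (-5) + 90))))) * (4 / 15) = 364088383/1972875 = 184.55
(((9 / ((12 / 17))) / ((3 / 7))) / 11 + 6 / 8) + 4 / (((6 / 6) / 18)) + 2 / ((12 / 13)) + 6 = 5519/66 = 83.62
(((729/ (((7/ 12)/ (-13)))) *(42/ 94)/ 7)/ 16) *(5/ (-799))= 426465/1051484 = 0.41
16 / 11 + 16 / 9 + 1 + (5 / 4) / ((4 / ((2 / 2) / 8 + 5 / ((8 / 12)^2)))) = 98677/12672 = 7.79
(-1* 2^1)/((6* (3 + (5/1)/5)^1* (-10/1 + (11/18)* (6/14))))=7/818 = 0.01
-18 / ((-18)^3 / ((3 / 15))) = 1/1620 = 0.00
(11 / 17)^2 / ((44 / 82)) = 451/578 = 0.78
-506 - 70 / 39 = -19804/39 = -507.79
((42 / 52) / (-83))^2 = 441/4656964 = 0.00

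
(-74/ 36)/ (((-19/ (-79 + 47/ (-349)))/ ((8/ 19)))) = -1362488/377967 = -3.60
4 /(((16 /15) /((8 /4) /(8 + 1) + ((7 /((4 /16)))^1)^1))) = 635/6 = 105.83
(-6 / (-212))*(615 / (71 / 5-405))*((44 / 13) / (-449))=101475/302245697 = 0.00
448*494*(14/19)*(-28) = -4566016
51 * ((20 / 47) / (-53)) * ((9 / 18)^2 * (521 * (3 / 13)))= -398565/32383 = -12.31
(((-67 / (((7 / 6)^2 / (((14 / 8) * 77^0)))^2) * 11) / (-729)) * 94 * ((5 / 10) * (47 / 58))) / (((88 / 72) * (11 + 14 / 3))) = 9447/2842 = 3.32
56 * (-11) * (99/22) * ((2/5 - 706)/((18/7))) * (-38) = -28904198.40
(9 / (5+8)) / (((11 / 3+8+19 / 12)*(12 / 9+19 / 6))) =8/689 = 0.01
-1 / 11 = -0.09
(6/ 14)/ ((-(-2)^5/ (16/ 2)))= 3/28 = 0.11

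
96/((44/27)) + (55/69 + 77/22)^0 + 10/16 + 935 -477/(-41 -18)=5210789/5192 = 1003.62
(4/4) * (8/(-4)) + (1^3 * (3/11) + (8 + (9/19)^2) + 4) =41684/3971 = 10.50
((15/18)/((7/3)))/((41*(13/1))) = 5/7462 = 0.00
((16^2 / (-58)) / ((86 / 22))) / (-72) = 176/11223 = 0.02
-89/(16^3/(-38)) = 0.83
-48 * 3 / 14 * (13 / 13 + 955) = -68832/7 = -9833.14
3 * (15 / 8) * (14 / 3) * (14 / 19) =735/38 = 19.34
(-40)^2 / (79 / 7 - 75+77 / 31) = -26.13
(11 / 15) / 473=1/645 = 0.00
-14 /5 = -2.80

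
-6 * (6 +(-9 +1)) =12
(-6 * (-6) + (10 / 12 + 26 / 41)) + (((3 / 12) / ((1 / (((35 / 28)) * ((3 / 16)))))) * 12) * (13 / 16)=4791059/125952 = 38.04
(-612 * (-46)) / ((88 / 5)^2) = 90.88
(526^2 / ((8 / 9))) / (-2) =-622521/4 = -155630.25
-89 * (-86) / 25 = 7654/25 = 306.16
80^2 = 6400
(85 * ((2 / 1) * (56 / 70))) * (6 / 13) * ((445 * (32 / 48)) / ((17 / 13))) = 14240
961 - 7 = 954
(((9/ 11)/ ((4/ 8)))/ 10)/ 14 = 9/770 = 0.01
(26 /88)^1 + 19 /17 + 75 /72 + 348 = 350.45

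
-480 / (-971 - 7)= 80/163 = 0.49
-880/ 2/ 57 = -440/57 = -7.72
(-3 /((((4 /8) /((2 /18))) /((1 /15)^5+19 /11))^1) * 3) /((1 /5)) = -28856272/1670625 = -17.27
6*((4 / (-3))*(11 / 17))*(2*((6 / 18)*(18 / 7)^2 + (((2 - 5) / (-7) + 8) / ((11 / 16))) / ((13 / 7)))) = -987200/10829 = -91.16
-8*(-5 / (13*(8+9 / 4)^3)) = 2560/895973 = 0.00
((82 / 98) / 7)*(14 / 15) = 82/735 = 0.11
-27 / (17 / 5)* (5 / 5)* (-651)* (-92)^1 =-8085420/17 = -475612.94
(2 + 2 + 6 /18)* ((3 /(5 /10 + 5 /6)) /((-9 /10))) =-65/6 = -10.83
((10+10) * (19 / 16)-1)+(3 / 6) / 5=457/20 = 22.85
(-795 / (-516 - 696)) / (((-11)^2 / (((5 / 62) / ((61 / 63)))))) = 83475/184879288 = 0.00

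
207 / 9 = 23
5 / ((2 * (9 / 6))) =5/3 = 1.67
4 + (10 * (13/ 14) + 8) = 149/7 = 21.29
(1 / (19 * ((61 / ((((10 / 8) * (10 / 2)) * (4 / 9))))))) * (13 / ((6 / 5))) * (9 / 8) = 0.03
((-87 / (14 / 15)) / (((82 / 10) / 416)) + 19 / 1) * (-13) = 17572711/287 = 61228.96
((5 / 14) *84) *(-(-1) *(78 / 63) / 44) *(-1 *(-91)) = 845/11 = 76.82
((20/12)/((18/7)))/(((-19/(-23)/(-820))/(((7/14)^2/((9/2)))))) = -165025/4617 = -35.74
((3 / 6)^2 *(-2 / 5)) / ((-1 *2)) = 1/20 = 0.05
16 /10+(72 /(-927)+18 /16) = 10907/4120 = 2.65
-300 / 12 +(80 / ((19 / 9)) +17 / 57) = 752/57 = 13.19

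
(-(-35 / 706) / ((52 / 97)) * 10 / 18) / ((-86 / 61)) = -1035475/28415088 = -0.04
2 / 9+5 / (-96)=49/288 = 0.17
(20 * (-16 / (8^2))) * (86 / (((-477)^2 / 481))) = -206830/227529 = -0.91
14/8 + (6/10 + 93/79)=5573/1580 = 3.53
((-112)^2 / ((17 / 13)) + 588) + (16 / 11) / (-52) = 24748656/2431 = 10180.44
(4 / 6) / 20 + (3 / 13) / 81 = 127/3510 = 0.04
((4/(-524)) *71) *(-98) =53.11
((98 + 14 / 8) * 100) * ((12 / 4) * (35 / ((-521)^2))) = 1047375/271441 = 3.86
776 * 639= 495864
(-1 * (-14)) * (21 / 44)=147/22 = 6.68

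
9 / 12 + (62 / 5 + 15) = 563/20 = 28.15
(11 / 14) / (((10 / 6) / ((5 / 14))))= 33/196 = 0.17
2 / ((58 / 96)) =96/29 = 3.31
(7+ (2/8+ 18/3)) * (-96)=-1272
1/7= 0.14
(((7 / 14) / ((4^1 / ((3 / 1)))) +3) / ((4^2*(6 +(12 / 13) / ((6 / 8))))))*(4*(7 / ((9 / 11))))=3003/3008 = 1.00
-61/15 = -4.07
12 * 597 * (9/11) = 64476/11 = 5861.45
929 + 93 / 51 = 15824/17 = 930.82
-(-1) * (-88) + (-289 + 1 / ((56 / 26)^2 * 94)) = -27783223/73696 = -377.00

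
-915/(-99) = 305/33 = 9.24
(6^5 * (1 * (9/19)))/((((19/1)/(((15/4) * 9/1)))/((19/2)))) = 1180980/19 = 62156.84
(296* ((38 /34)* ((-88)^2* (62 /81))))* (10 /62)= 435522560/1377 = 316283.63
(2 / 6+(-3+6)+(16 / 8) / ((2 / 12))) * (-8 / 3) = -368/9 = -40.89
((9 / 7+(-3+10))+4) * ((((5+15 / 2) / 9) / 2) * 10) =5375/63 = 85.32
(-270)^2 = 72900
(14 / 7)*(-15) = -30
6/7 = 0.86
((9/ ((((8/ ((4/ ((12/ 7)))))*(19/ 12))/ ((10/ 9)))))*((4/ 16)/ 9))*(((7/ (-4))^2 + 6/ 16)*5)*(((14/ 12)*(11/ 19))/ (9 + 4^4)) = 148225/66123648 = 0.00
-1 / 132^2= -1/17424 = 0.00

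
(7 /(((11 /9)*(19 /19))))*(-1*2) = -126/11 = -11.45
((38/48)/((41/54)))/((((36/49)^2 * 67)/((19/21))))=123823/4746816 = 0.03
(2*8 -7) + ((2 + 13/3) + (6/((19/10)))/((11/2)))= 9974/627 = 15.91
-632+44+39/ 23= -13485/23 = -586.30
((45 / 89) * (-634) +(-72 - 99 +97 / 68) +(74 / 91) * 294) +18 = -18336103/78676 = -233.06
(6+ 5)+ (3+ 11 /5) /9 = 521/45 = 11.58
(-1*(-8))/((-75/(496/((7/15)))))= -3968/35 = -113.37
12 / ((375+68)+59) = 6/251 = 0.02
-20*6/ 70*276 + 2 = -3298/7 = -471.14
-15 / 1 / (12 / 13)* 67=-1088.75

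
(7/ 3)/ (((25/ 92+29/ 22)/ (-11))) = -16.14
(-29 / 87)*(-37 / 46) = 37/138 = 0.27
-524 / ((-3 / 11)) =5764/3 = 1921.33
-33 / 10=-3.30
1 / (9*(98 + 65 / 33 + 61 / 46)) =506/461301 = 0.00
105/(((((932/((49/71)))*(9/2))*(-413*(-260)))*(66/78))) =49/257673768 = 0.00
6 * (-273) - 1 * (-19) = -1619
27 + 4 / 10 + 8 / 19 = 2643/95 = 27.82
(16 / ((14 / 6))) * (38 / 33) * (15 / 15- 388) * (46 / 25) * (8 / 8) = -10823616/1925 = -5622.66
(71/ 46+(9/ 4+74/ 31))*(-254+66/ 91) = -101566774/64883 = -1565.38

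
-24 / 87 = -8/29 = -0.28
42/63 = 2/3 = 0.67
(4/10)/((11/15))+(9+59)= 754/11 = 68.55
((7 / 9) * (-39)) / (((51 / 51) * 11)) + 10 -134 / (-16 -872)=36109/4884 = 7.39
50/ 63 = 0.79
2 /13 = 0.15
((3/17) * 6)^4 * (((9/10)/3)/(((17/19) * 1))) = 2991816/7099285 = 0.42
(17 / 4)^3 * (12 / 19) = 14739/304 = 48.48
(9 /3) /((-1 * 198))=-1/66 = -0.02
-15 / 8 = -1.88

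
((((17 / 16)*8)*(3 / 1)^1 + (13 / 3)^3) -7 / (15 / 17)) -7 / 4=52481/540 = 97.19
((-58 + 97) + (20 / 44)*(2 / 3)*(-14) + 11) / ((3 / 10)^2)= 151000/297 = 508.42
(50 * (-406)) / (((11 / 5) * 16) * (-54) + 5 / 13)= 1319500/123527 = 10.68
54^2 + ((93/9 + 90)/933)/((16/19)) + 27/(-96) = 261166535/89568 = 2915.85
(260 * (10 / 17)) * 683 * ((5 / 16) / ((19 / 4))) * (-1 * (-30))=66592500/323 = 206168.73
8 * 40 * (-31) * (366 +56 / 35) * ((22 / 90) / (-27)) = 40112512/1215 = 33014.41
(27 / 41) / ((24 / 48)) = 54/41 = 1.32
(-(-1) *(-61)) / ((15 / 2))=-122/15 = -8.13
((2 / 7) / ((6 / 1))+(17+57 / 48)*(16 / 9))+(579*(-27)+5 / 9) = -982804/63 = -15600.06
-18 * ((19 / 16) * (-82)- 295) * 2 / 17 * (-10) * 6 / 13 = -847530/221 = -3834.98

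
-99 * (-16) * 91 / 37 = 3895.78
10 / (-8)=-5/4 = -1.25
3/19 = 0.16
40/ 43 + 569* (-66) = -1614782/43 = -37553.07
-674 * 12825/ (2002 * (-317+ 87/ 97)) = 13.66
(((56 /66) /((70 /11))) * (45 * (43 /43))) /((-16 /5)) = -15/8 = -1.88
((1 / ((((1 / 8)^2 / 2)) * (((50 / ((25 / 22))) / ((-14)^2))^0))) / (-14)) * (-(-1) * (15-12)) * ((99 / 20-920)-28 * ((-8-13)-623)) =-16432272/35 = -469493.49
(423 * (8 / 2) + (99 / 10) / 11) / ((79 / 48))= 406296/395 = 1028.60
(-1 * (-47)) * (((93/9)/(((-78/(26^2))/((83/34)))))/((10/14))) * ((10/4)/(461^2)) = -11004721/65031426 = -0.17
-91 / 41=-2.22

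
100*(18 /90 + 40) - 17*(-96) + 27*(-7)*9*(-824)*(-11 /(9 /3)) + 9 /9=-5133635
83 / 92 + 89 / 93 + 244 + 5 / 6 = 703567/2852 = 246.69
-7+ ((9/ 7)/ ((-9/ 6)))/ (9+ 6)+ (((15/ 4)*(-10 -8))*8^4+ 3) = -9676942/35 = -276484.06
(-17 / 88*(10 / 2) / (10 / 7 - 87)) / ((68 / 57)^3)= 6481755/974961152 = 0.01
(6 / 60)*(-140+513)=373/10 = 37.30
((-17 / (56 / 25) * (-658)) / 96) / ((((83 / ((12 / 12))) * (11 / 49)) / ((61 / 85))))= 2.00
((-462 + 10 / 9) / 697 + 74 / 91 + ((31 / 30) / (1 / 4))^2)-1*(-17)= 28740589/839475 = 34.24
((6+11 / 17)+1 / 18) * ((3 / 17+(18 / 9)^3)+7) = 88193/867 = 101.72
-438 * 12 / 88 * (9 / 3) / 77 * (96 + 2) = -228.05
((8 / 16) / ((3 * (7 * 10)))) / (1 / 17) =17/420 = 0.04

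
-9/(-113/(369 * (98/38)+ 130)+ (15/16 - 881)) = 2959344/289412983 = 0.01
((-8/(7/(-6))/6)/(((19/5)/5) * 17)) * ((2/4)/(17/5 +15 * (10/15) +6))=500/219317 = 0.00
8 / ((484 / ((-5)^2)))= 50/121 = 0.41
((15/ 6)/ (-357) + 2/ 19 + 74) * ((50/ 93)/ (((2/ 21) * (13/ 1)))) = 25130425/781014 = 32.18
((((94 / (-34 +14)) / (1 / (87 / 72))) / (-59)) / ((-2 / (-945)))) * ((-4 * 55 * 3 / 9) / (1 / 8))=-1574265/59 = -26682.46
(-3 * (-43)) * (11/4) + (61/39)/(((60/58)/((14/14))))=833653/2340 = 356.26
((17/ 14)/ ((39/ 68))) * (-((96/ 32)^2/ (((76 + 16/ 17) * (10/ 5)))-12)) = 25.28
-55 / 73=-0.75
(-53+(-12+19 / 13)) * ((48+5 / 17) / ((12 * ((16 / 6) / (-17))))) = 339073/208 = 1630.16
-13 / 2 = -6.50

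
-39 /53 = -0.74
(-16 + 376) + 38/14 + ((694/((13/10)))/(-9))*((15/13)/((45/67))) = 8330597/31941 = 260.81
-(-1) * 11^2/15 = 121/15 = 8.07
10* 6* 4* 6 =1440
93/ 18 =5.17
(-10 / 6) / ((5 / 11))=-11/3 = -3.67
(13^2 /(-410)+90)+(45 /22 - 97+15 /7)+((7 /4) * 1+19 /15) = -39251/189420 = -0.21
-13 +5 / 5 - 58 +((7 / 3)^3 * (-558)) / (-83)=3836/249 = 15.41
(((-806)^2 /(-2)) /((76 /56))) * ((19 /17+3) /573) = -1719.92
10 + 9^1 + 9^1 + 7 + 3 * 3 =44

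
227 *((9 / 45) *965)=43811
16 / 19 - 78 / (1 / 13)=-19250/19 = -1013.16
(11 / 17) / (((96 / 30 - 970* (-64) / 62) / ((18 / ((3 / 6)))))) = 15345/661708 = 0.02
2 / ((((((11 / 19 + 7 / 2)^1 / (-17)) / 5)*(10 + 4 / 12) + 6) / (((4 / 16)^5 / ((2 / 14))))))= 6783/2730752 = 0.00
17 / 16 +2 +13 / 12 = 199/48 = 4.15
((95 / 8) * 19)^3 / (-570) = -61902475/3072 = -20150.55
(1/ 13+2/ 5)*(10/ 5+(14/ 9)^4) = 1597678/426465 = 3.75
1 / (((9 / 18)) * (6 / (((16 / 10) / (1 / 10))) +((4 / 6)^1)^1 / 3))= 144/43 = 3.35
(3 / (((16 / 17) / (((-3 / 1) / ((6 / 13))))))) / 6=-221/64 = -3.45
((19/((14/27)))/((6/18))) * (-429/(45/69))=-5061771/70 = -72311.01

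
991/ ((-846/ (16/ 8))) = -991/423 = -2.34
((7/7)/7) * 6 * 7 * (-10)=-60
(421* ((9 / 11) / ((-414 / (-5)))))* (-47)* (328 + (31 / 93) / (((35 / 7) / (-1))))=-97332253/1518 = -64118.74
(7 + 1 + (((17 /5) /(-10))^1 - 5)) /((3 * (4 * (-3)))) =-133/1800 = -0.07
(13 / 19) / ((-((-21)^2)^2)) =-13/3695139 = 0.00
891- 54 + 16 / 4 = 841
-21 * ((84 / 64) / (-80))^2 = -9261/1638400 = -0.01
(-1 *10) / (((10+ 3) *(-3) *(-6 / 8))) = -40/117 = -0.34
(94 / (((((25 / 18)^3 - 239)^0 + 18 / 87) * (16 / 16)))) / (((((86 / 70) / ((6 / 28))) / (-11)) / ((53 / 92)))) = -2383887/27692 = -86.09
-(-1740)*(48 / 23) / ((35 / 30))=501120/161 = 3112.55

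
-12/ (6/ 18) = -36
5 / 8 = 0.62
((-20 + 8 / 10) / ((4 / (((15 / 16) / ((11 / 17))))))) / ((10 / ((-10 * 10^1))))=765/11 = 69.55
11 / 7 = 1.57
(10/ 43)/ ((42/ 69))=115/301 = 0.38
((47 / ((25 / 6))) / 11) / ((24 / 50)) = 47/22 = 2.14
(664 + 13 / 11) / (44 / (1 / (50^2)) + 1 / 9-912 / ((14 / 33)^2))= 3226797/509029631 = 0.01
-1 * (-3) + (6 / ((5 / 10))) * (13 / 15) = 67/5 = 13.40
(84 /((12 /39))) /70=39/10 = 3.90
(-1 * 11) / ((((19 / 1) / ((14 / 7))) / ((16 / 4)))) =-88/19 = -4.63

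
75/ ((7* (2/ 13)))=975/14 = 69.64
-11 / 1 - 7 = -18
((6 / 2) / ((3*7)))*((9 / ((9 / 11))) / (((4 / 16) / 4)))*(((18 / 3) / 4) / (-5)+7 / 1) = 5896/35 = 168.46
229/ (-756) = -229/756 = -0.30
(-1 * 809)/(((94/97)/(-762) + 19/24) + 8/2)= -79728568/472103 = -168.88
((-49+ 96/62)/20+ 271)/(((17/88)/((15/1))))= 646602/31 = 20858.13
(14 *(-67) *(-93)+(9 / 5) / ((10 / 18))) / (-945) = -726977/7875 = -92.31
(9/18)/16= 1/32 = 0.03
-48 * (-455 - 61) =24768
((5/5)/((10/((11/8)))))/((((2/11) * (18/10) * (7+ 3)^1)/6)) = 0.25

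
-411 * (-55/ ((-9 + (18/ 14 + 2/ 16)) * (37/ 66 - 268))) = 16709616/1500335 = 11.14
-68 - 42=-110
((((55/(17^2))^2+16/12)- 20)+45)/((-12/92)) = -151966382/751689 = -202.17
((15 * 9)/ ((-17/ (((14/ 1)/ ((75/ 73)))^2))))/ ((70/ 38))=-8505084/10625 = -800.48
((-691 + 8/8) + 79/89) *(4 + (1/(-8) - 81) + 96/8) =44878.44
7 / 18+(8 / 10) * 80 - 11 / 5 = 5597/90 = 62.19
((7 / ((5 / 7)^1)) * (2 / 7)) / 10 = 7/25 = 0.28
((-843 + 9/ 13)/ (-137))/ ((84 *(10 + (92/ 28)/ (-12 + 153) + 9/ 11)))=2830575/419268772 = 0.01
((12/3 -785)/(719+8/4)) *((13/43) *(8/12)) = -20306/93009 = -0.22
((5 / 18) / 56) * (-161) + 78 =11117/144 = 77.20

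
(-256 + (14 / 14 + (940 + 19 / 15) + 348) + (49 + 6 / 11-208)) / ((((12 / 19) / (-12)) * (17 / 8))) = -21965368/2805 = -7830.79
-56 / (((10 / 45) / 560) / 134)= -18910080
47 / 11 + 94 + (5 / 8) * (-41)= 6393/88 = 72.65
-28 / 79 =-0.35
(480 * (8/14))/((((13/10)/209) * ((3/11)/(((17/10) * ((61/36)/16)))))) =23840630/819 = 29109.44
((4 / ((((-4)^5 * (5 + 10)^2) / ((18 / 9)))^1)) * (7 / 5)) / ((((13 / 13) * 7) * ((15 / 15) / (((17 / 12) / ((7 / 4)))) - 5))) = 17/9216000 = 0.00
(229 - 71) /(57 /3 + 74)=158/93 = 1.70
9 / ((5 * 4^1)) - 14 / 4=-61/20 = -3.05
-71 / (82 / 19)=-1349/82 = -16.45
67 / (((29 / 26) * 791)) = 1742/22939 = 0.08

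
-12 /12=-1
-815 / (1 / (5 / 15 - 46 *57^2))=365414215/3 = 121804738.33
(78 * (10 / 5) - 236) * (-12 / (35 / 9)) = 1728/7 = 246.86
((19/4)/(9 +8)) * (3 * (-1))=-57/68 = -0.84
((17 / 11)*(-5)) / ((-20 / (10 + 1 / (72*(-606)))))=3.86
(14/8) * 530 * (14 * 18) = 233730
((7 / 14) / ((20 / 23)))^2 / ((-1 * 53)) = -529/84800 = -0.01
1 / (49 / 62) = 62/49 = 1.27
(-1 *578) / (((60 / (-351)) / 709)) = 23973417/10 = 2397341.70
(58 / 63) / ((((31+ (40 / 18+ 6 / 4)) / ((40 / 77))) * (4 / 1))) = 232/67375 = 0.00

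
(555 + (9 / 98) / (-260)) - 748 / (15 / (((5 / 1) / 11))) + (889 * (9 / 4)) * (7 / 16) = 860679149/611520 = 1407.44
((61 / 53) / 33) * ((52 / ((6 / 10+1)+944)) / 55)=793/22740498 = 0.00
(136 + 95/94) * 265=3412935/94 = 36307.82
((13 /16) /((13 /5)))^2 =25/256 = 0.10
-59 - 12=-71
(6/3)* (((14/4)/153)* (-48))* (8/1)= -896/51 = -17.57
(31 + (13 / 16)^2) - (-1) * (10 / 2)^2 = 14505/256 = 56.66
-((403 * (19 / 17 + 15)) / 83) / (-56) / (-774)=-55211/30579192 = 0.00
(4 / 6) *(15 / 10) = 1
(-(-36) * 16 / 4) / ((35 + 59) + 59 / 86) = 12384/8143 = 1.52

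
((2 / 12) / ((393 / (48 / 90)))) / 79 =4/1397115 = 0.00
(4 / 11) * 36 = 144/11 = 13.09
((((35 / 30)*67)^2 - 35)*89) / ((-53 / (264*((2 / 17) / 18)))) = -428216558/24327 = -17602.52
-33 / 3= -11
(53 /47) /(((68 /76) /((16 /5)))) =16112/3995 = 4.03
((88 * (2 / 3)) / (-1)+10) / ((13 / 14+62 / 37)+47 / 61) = -4613308/319905 = -14.42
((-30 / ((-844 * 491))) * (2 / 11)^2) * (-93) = -2790/12535721 = 0.00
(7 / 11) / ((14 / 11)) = 1/2 = 0.50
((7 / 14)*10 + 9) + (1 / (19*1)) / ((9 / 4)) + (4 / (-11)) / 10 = 131548/9405 = 13.99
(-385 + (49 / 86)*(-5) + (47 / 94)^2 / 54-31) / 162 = -3890225/1504656 = -2.59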